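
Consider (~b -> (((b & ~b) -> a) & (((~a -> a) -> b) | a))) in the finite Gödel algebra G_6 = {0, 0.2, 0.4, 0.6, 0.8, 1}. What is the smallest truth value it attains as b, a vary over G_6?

The minimum is attained at b = 0, a = 0.2:
  ~b: Gödel ¬ of 0 = 1 (operand is 0)
  ~b: Gödel ¬ of 0 = 1 (operand is 0)
  (b & ~b) = min(0, 1) = 0
  ((b & ~b) -> a): 0 ≤ 0.2, so result = 1
  ~a: Gödel ¬ of 0.2 = 0 (operand ≠ 0)
  (~a -> a): 0 ≤ 0.2, so result = 1
  ((~a -> a) -> b): 1 > 0, so result = 0
  (((~a -> a) -> b) | a) = max(0, 0.2) = 0.2
  (((b & ~b) -> a) & (((~a -> a) -> b) | a)) = min(1, 0.2) = 0.2
  (~b -> (((b & ~b) -> a) & (((~a -> a) -> b) | a))): 1 > 0.2, so result = 0.2
Checking all 36 assignments confirms none give a value below 0.20.

0.20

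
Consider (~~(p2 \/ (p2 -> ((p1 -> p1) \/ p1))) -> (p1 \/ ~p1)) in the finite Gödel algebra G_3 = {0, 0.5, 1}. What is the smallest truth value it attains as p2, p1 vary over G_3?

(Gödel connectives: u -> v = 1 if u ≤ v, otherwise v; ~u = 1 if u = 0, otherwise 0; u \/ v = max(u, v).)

The minimum is attained at p2 = 0, p1 = 0.5:
  (p1 -> p1): 0.5 ≤ 0.5, so result = 1
  ((p1 -> p1) \/ p1) = max(1, 0.5) = 1
  (p2 -> ((p1 -> p1) \/ p1)): 0 ≤ 1, so result = 1
  (p2 \/ (p2 -> ((p1 -> p1) \/ p1))) = max(0, 1) = 1
  ~(p2 \/ (p2 -> ((p1 -> p1) \/ p1))): Gödel ¬ of 1 = 0 (operand ≠ 0)
  ~~(p2 \/ (p2 -> ((p1 -> p1) \/ p1))): Gödel ¬ of 0 = 1 (operand is 0)
  ~p1: Gödel ¬ of 0.5 = 0 (operand ≠ 0)
  (p1 \/ ~p1) = max(0.5, 0) = 0.5
  (~~(p2 \/ (p2 -> ((p1 -> p1) \/ p1))) -> (p1 \/ ~p1)): 1 > 0.5, so result = 0.5
Checking all 9 assignments confirms none give a value below 0.50.

0.50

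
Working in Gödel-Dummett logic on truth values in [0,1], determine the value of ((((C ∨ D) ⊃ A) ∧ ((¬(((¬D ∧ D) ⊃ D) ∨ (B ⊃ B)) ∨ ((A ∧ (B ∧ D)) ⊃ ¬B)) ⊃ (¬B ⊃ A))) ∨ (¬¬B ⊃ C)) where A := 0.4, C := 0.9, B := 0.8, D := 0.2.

(C ∨ D) = max(0.9, 0.2) = 0.9
((C ∨ D) ⊃ A): 0.9 > 0.4, so result = 0.4
¬D: Gödel ¬ of 0.2 = 0 (operand ≠ 0)
(¬D ∧ D) = min(0, 0.2) = 0
((¬D ∧ D) ⊃ D): 0 ≤ 0.2, so result = 1
(B ⊃ B): 0.8 ≤ 0.8, so result = 1
(((¬D ∧ D) ⊃ D) ∨ (B ⊃ B)) = max(1, 1) = 1
¬(((¬D ∧ D) ⊃ D) ∨ (B ⊃ B)): Gödel ¬ of 1 = 0 (operand ≠ 0)
(B ∧ D) = min(0.8, 0.2) = 0.2
(A ∧ (B ∧ D)) = min(0.4, 0.2) = 0.2
¬B: Gödel ¬ of 0.8 = 0 (operand ≠ 0)
((A ∧ (B ∧ D)) ⊃ ¬B): 0.2 > 0, so result = 0
(¬(((¬D ∧ D) ⊃ D) ∨ (B ⊃ B)) ∨ ((A ∧ (B ∧ D)) ⊃ ¬B)) = max(0, 0) = 0
¬B: Gödel ¬ of 0.8 = 0 (operand ≠ 0)
(¬B ⊃ A): 0 ≤ 0.4, so result = 1
((¬(((¬D ∧ D) ⊃ D) ∨ (B ⊃ B)) ∨ ((A ∧ (B ∧ D)) ⊃ ¬B)) ⊃ (¬B ⊃ A)): 0 ≤ 1, so result = 1
(((C ∨ D) ⊃ A) ∧ ((¬(((¬D ∧ D) ⊃ D) ∨ (B ⊃ B)) ∨ ((A ∧ (B ∧ D)) ⊃ ¬B)) ⊃ (¬B ⊃ A))) = min(0.4, 1) = 0.4
¬B: Gödel ¬ of 0.8 = 0 (operand ≠ 0)
¬¬B: Gödel ¬ of 0 = 1 (operand is 0)
(¬¬B ⊃ C): 1 > 0.9, so result = 0.9
((((C ∨ D) ⊃ A) ∧ ((¬(((¬D ∧ D) ⊃ D) ∨ (B ⊃ B)) ∨ ((A ∧ (B ∧ D)) ⊃ ¬B)) ⊃ (¬B ⊃ A))) ∨ (¬¬B ⊃ C)) = max(0.4, 0.9) = 0.9

0.90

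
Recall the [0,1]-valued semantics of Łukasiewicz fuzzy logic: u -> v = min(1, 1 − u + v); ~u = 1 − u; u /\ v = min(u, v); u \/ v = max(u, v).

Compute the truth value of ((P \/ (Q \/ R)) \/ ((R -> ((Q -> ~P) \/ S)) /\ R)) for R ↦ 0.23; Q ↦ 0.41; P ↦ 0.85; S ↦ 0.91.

(Q \/ R) = max(0.41, 0.23) = 0.41
(P \/ (Q \/ R)) = max(0.85, 0.41) = 0.85
~P: Łukasiewicz ¬ gives 1 − 0.85 = 0.15
(Q -> ~P): min(1, 1 − 0.41 + 0.15) = 0.74
((Q -> ~P) \/ S) = max(0.74, 0.91) = 0.91
(R -> ((Q -> ~P) \/ S)): min(1, 1 − 0.23 + 0.91) = 1
((R -> ((Q -> ~P) \/ S)) /\ R) = min(1, 0.23) = 0.23
((P \/ (Q \/ R)) \/ ((R -> ((Q -> ~P) \/ S)) /\ R)) = max(0.85, 0.23) = 0.85

0.85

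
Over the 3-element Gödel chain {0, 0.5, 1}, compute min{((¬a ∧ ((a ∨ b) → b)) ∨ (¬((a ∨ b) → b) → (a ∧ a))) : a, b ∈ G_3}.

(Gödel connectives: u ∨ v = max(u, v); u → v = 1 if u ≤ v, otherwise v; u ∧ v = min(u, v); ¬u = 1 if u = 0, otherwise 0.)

0.50

The minimum is attained at a = 0.5, b = 0:
  ¬a: Gödel ¬ of 0.5 = 0 (operand ≠ 0)
  (a ∨ b) = max(0.5, 0) = 0.5
  ((a ∨ b) → b): 0.5 > 0, so result = 0
  (¬a ∧ ((a ∨ b) → b)) = min(0, 0) = 0
  (a ∨ b) = max(0.5, 0) = 0.5
  ((a ∨ b) → b): 0.5 > 0, so result = 0
  ¬((a ∨ b) → b): Gödel ¬ of 0 = 1 (operand is 0)
  (a ∧ a) = min(0.5, 0.5) = 0.5
  (¬((a ∨ b) → b) → (a ∧ a)): 1 > 0.5, so result = 0.5
  ((¬a ∧ ((a ∨ b) → b)) ∨ (¬((a ∨ b) → b) → (a ∧ a))) = max(0, 0.5) = 0.5
Checking all 9 assignments confirms none give a value below 0.50.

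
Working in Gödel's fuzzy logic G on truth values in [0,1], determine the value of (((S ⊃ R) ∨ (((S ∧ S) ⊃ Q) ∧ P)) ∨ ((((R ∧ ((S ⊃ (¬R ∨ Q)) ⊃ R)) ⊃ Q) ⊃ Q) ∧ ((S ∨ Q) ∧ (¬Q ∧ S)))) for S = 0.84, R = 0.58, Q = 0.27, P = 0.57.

(S ⊃ R): 0.84 > 0.58, so result = 0.58
(S ∧ S) = min(0.84, 0.84) = 0.84
((S ∧ S) ⊃ Q): 0.84 > 0.27, so result = 0.27
(((S ∧ S) ⊃ Q) ∧ P) = min(0.27, 0.57) = 0.27
((S ⊃ R) ∨ (((S ∧ S) ⊃ Q) ∧ P)) = max(0.58, 0.27) = 0.58
¬R: Gödel ¬ of 0.58 = 0 (operand ≠ 0)
(¬R ∨ Q) = max(0, 0.27) = 0.27
(S ⊃ (¬R ∨ Q)): 0.84 > 0.27, so result = 0.27
((S ⊃ (¬R ∨ Q)) ⊃ R): 0.27 ≤ 0.58, so result = 1
(R ∧ ((S ⊃ (¬R ∨ Q)) ⊃ R)) = min(0.58, 1) = 0.58
((R ∧ ((S ⊃ (¬R ∨ Q)) ⊃ R)) ⊃ Q): 0.58 > 0.27, so result = 0.27
(((R ∧ ((S ⊃ (¬R ∨ Q)) ⊃ R)) ⊃ Q) ⊃ Q): 0.27 ≤ 0.27, so result = 1
(S ∨ Q) = max(0.84, 0.27) = 0.84
¬Q: Gödel ¬ of 0.27 = 0 (operand ≠ 0)
(¬Q ∧ S) = min(0, 0.84) = 0
((S ∨ Q) ∧ (¬Q ∧ S)) = min(0.84, 0) = 0
((((R ∧ ((S ⊃ (¬R ∨ Q)) ⊃ R)) ⊃ Q) ⊃ Q) ∧ ((S ∨ Q) ∧ (¬Q ∧ S))) = min(1, 0) = 0
(((S ⊃ R) ∨ (((S ∧ S) ⊃ Q) ∧ P)) ∨ ((((R ∧ ((S ⊃ (¬R ∨ Q)) ⊃ R)) ⊃ Q) ⊃ Q) ∧ ((S ∨ Q) ∧ (¬Q ∧ S)))) = max(0.58, 0) = 0.58

0.58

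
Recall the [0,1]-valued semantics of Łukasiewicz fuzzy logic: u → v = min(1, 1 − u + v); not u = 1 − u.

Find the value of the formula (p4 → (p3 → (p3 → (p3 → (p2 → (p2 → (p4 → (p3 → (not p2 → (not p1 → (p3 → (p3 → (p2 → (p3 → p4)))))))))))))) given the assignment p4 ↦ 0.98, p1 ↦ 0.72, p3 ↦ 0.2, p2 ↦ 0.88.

1.00

not p2: Łukasiewicz ¬ gives 1 − 0.88 = 0.12
not p1: Łukasiewicz ¬ gives 1 − 0.72 = 0.28
(p3 → p4): min(1, 1 − 0.2 + 0.98) = 1
(p2 → (p3 → p4)): min(1, 1 − 0.88 + 1) = 1
(p3 → (p2 → (p3 → p4))): min(1, 1 − 0.2 + 1) = 1
(p3 → (p3 → (p2 → (p3 → p4)))): min(1, 1 − 0.2 + 1) = 1
(not p1 → (p3 → (p3 → (p2 → (p3 → p4))))): min(1, 1 − 0.28 + 1) = 1
(not p2 → (not p1 → (p3 → (p3 → (p2 → (p3 → p4)))))): min(1, 1 − 0.12 + 1) = 1
(p3 → (not p2 → (not p1 → (p3 → (p3 → (p2 → (p3 → p4))))))): min(1, 1 − 0.2 + 1) = 1
(p4 → (p3 → (not p2 → (not p1 → (p3 → (p3 → (p2 → (p3 → p4)))))))): min(1, 1 − 0.98 + 1) = 1
(p2 → (p4 → (p3 → (not p2 → (not p1 → (p3 → (p3 → (p2 → (p3 → p4))))))))): min(1, 1 − 0.88 + 1) = 1
(p2 → (p2 → (p4 → (p3 → (not p2 → (not p1 → (p3 → (p3 → (p2 → (p3 → p4)))))))))): min(1, 1 − 0.88 + 1) = 1
(p3 → (p2 → (p2 → (p4 → (p3 → (not p2 → (not p1 → (p3 → (p3 → (p2 → (p3 → p4))))))))))): min(1, 1 − 0.2 + 1) = 1
(p3 → (p3 → (p2 → (p2 → (p4 → (p3 → (not p2 → (not p1 → (p3 → (p3 → (p2 → (p3 → p4)))))))))))): min(1, 1 − 0.2 + 1) = 1
(p3 → (p3 → (p3 → (p2 → (p2 → (p4 → (p3 → (not p2 → (not p1 → (p3 → (p3 → (p2 → (p3 → p4))))))))))))): min(1, 1 − 0.2 + 1) = 1
(p4 → (p3 → (p3 → (p3 → (p2 → (p2 → (p4 → (p3 → (not p2 → (not p1 → (p3 → (p3 → (p2 → (p3 → p4)))))))))))))): min(1, 1 − 0.98 + 1) = 1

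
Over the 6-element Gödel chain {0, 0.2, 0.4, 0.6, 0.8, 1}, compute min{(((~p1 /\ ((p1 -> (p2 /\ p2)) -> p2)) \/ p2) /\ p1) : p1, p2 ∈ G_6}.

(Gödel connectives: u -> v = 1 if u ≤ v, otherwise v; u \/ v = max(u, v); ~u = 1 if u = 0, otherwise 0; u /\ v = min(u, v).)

The minimum is attained at p1 = 0, p2 = 0:
  ~p1: Gödel ¬ of 0 = 1 (operand is 0)
  (p2 /\ p2) = min(0, 0) = 0
  (p1 -> (p2 /\ p2)): 0 ≤ 0, so result = 1
  ((p1 -> (p2 /\ p2)) -> p2): 1 > 0, so result = 0
  (~p1 /\ ((p1 -> (p2 /\ p2)) -> p2)) = min(1, 0) = 0
  ((~p1 /\ ((p1 -> (p2 /\ p2)) -> p2)) \/ p2) = max(0, 0) = 0
  (((~p1 /\ ((p1 -> (p2 /\ p2)) -> p2)) \/ p2) /\ p1) = min(0, 0) = 0
Checking all 36 assignments confirms none give a value below 0.00.

0.00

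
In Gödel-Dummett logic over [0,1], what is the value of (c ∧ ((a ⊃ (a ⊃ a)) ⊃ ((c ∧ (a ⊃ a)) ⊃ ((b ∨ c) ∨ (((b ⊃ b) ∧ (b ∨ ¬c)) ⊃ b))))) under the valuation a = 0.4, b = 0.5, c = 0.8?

0.80

(a ⊃ a): 0.4 ≤ 0.4, so result = 1
(a ⊃ (a ⊃ a)): 0.4 ≤ 1, so result = 1
(a ⊃ a): 0.4 ≤ 0.4, so result = 1
(c ∧ (a ⊃ a)) = min(0.8, 1) = 0.8
(b ∨ c) = max(0.5, 0.8) = 0.8
(b ⊃ b): 0.5 ≤ 0.5, so result = 1
¬c: Gödel ¬ of 0.8 = 0 (operand ≠ 0)
(b ∨ ¬c) = max(0.5, 0) = 0.5
((b ⊃ b) ∧ (b ∨ ¬c)) = min(1, 0.5) = 0.5
(((b ⊃ b) ∧ (b ∨ ¬c)) ⊃ b): 0.5 ≤ 0.5, so result = 1
((b ∨ c) ∨ (((b ⊃ b) ∧ (b ∨ ¬c)) ⊃ b)) = max(0.8, 1) = 1
((c ∧ (a ⊃ a)) ⊃ ((b ∨ c) ∨ (((b ⊃ b) ∧ (b ∨ ¬c)) ⊃ b))): 0.8 ≤ 1, so result = 1
((a ⊃ (a ⊃ a)) ⊃ ((c ∧ (a ⊃ a)) ⊃ ((b ∨ c) ∨ (((b ⊃ b) ∧ (b ∨ ¬c)) ⊃ b)))): 1 ≤ 1, so result = 1
(c ∧ ((a ⊃ (a ⊃ a)) ⊃ ((c ∧ (a ⊃ a)) ⊃ ((b ∨ c) ∨ (((b ⊃ b) ∧ (b ∨ ¬c)) ⊃ b))))) = min(0.8, 1) = 0.8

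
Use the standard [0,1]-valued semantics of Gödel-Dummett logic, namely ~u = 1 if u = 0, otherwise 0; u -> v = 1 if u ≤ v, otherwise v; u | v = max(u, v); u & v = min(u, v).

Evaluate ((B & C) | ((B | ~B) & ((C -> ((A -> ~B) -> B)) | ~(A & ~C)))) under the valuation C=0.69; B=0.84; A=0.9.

(B & C) = min(0.84, 0.69) = 0.69
~B: Gödel ¬ of 0.84 = 0 (operand ≠ 0)
(B | ~B) = max(0.84, 0) = 0.84
~B: Gödel ¬ of 0.84 = 0 (operand ≠ 0)
(A -> ~B): 0.9 > 0, so result = 0
((A -> ~B) -> B): 0 ≤ 0.84, so result = 1
(C -> ((A -> ~B) -> B)): 0.69 ≤ 1, so result = 1
~C: Gödel ¬ of 0.69 = 0 (operand ≠ 0)
(A & ~C) = min(0.9, 0) = 0
~(A & ~C): Gödel ¬ of 0 = 1 (operand is 0)
((C -> ((A -> ~B) -> B)) | ~(A & ~C)) = max(1, 1) = 1
((B | ~B) & ((C -> ((A -> ~B) -> B)) | ~(A & ~C))) = min(0.84, 1) = 0.84
((B & C) | ((B | ~B) & ((C -> ((A -> ~B) -> B)) | ~(A & ~C)))) = max(0.69, 0.84) = 0.84

0.84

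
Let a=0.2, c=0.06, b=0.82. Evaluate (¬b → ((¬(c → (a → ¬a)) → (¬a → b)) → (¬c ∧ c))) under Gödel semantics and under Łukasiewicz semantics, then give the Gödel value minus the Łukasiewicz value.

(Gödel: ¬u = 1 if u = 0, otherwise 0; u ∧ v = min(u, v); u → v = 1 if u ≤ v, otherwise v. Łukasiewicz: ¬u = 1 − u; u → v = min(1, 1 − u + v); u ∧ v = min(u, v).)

0.12

Gödel evaluation:
  ¬b: Gödel ¬ of 0.82 = 0 (operand ≠ 0)
  ¬a: Gödel ¬ of 0.2 = 0 (operand ≠ 0)
  (a → ¬a): 0.2 > 0, so result = 0
  (c → (a → ¬a)): 0.06 > 0, so result = 0
  ¬(c → (a → ¬a)): Gödel ¬ of 0 = 1 (operand is 0)
  ¬a: Gödel ¬ of 0.2 = 0 (operand ≠ 0)
  (¬a → b): 0 ≤ 0.82, so result = 1
  (¬(c → (a → ¬a)) → (¬a → b)): 1 ≤ 1, so result = 1
  ¬c: Gödel ¬ of 0.06 = 0 (operand ≠ 0)
  (¬c ∧ c) = min(0, 0.06) = 0
  ((¬(c → (a → ¬a)) → (¬a → b)) → (¬c ∧ c)): 1 > 0, so result = 0
  (¬b → ((¬(c → (a → ¬a)) → (¬a → b)) → (¬c ∧ c))): 0 ≤ 0, so result = 1
  Gödel value = 1
Łukasiewicz evaluation:
  ¬b: Łukasiewicz ¬ gives 1 − 0.82 = 0.18
  ¬a: Łukasiewicz ¬ gives 1 − 0.2 = 0.8
  (a → ¬a): min(1, 1 − 0.2 + 0.8) = 1
  (c → (a → ¬a)): min(1, 1 − 0.06 + 1) = 1
  ¬(c → (a → ¬a)): Łukasiewicz ¬ gives 1 − 1 = 0
  ¬a: Łukasiewicz ¬ gives 1 − 0.2 = 0.8
  (¬a → b): min(1, 1 − 0.8 + 0.82) = 1
  (¬(c → (a → ¬a)) → (¬a → b)): min(1, 1 − 0 + 1) = 1
  ¬c: Łukasiewicz ¬ gives 1 − 0.06 = 0.94
  (¬c ∧ c) = min(0.94, 0.06) = 0.06
  ((¬(c → (a → ¬a)) → (¬a → b)) → (¬c ∧ c)): min(1, 1 − 1 + 0.06) = 0.06
  (¬b → ((¬(c → (a → ¬a)) → (¬a → b)) → (¬c ∧ c))): min(1, 1 − 0.18 + 0.06) = 0.88
  Łukasiewicz value = 0.88
Difference: 1 − 0.88 = 0.12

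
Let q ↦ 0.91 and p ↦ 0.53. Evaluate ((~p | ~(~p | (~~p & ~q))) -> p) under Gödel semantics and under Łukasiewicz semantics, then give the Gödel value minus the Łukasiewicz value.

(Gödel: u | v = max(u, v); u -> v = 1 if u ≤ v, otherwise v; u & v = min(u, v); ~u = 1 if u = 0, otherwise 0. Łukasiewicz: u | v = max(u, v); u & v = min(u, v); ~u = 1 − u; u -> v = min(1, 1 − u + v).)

Gödel evaluation:
  ~p: Gödel ¬ of 0.53 = 0 (operand ≠ 0)
  ~p: Gödel ¬ of 0.53 = 0 (operand ≠ 0)
  ~p: Gödel ¬ of 0.53 = 0 (operand ≠ 0)
  ~~p: Gödel ¬ of 0 = 1 (operand is 0)
  ~q: Gödel ¬ of 0.91 = 0 (operand ≠ 0)
  (~~p & ~q) = min(1, 0) = 0
  (~p | (~~p & ~q)) = max(0, 0) = 0
  ~(~p | (~~p & ~q)): Gödel ¬ of 0 = 1 (operand is 0)
  (~p | ~(~p | (~~p & ~q))) = max(0, 1) = 1
  ((~p | ~(~p | (~~p & ~q))) -> p): 1 > 0.53, so result = 0.53
  Gödel value = 0.53
Łukasiewicz evaluation:
  ~p: Łukasiewicz ¬ gives 1 − 0.53 = 0.47
  ~p: Łukasiewicz ¬ gives 1 − 0.53 = 0.47
  ~p: Łukasiewicz ¬ gives 1 − 0.53 = 0.47
  ~~p: Łukasiewicz ¬ gives 1 − 0.47 = 0.53
  ~q: Łukasiewicz ¬ gives 1 − 0.91 = 0.09
  (~~p & ~q) = min(0.53, 0.09) = 0.09
  (~p | (~~p & ~q)) = max(0.47, 0.09) = 0.47
  ~(~p | (~~p & ~q)): Łukasiewicz ¬ gives 1 − 0.47 = 0.53
  (~p | ~(~p | (~~p & ~q))) = max(0.47, 0.53) = 0.53
  ((~p | ~(~p | (~~p & ~q))) -> p): min(1, 1 − 0.53 + 0.53) = 1
  Łukasiewicz value = 1
Difference: 0.53 − 1 = -0.47

-0.47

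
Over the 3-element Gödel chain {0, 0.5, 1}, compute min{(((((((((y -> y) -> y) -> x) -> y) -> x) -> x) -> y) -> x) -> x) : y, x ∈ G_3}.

The minimum is attained at y = 0, x = 0.5:
  (y -> y): 0 ≤ 0, so result = 1
  ((y -> y) -> y): 1 > 0, so result = 0
  (((y -> y) -> y) -> x): 0 ≤ 0.5, so result = 1
  ((((y -> y) -> y) -> x) -> y): 1 > 0, so result = 0
  (((((y -> y) -> y) -> x) -> y) -> x): 0 ≤ 0.5, so result = 1
  ((((((y -> y) -> y) -> x) -> y) -> x) -> x): 1 > 0.5, so result = 0.5
  (((((((y -> y) -> y) -> x) -> y) -> x) -> x) -> y): 0.5 > 0, so result = 0
  ((((((((y -> y) -> y) -> x) -> y) -> x) -> x) -> y) -> x): 0 ≤ 0.5, so result = 1
  (((((((((y -> y) -> y) -> x) -> y) -> x) -> x) -> y) -> x) -> x): 1 > 0.5, so result = 0.5
Checking all 9 assignments confirms none give a value below 0.50.

0.50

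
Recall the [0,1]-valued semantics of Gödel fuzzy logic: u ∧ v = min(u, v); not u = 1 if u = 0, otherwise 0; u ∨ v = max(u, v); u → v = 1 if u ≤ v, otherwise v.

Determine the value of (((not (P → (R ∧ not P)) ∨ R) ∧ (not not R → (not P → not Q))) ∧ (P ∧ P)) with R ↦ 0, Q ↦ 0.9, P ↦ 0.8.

0.80

not P: Gödel ¬ of 0.8 = 0 (operand ≠ 0)
(R ∧ not P) = min(0, 0) = 0
(P → (R ∧ not P)): 0.8 > 0, so result = 0
not (P → (R ∧ not P)): Gödel ¬ of 0 = 1 (operand is 0)
(not (P → (R ∧ not P)) ∨ R) = max(1, 0) = 1
not R: Gödel ¬ of 0 = 1 (operand is 0)
not not R: Gödel ¬ of 1 = 0 (operand ≠ 0)
not P: Gödel ¬ of 0.8 = 0 (operand ≠ 0)
not Q: Gödel ¬ of 0.9 = 0 (operand ≠ 0)
(not P → not Q): 0 ≤ 0, so result = 1
(not not R → (not P → not Q)): 0 ≤ 1, so result = 1
((not (P → (R ∧ not P)) ∨ R) ∧ (not not R → (not P → not Q))) = min(1, 1) = 1
(P ∧ P) = min(0.8, 0.8) = 0.8
(((not (P → (R ∧ not P)) ∨ R) ∧ (not not R → (not P → not Q))) ∧ (P ∧ P)) = min(1, 0.8) = 0.8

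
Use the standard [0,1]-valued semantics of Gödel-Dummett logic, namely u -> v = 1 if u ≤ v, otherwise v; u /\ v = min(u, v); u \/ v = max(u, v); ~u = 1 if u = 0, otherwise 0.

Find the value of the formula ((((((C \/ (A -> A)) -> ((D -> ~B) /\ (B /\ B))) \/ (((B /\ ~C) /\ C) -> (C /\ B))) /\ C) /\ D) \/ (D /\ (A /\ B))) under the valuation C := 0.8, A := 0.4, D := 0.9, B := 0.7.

(A -> A): 0.4 ≤ 0.4, so result = 1
(C \/ (A -> A)) = max(0.8, 1) = 1
~B: Gödel ¬ of 0.7 = 0 (operand ≠ 0)
(D -> ~B): 0.9 > 0, so result = 0
(B /\ B) = min(0.7, 0.7) = 0.7
((D -> ~B) /\ (B /\ B)) = min(0, 0.7) = 0
((C \/ (A -> A)) -> ((D -> ~B) /\ (B /\ B))): 1 > 0, so result = 0
~C: Gödel ¬ of 0.8 = 0 (operand ≠ 0)
(B /\ ~C) = min(0.7, 0) = 0
((B /\ ~C) /\ C) = min(0, 0.8) = 0
(C /\ B) = min(0.8, 0.7) = 0.7
(((B /\ ~C) /\ C) -> (C /\ B)): 0 ≤ 0.7, so result = 1
(((C \/ (A -> A)) -> ((D -> ~B) /\ (B /\ B))) \/ (((B /\ ~C) /\ C) -> (C /\ B))) = max(0, 1) = 1
((((C \/ (A -> A)) -> ((D -> ~B) /\ (B /\ B))) \/ (((B /\ ~C) /\ C) -> (C /\ B))) /\ C) = min(1, 0.8) = 0.8
(((((C \/ (A -> A)) -> ((D -> ~B) /\ (B /\ B))) \/ (((B /\ ~C) /\ C) -> (C /\ B))) /\ C) /\ D) = min(0.8, 0.9) = 0.8
(A /\ B) = min(0.4, 0.7) = 0.4
(D /\ (A /\ B)) = min(0.9, 0.4) = 0.4
((((((C \/ (A -> A)) -> ((D -> ~B) /\ (B /\ B))) \/ (((B /\ ~C) /\ C) -> (C /\ B))) /\ C) /\ D) \/ (D /\ (A /\ B))) = max(0.8, 0.4) = 0.8

0.80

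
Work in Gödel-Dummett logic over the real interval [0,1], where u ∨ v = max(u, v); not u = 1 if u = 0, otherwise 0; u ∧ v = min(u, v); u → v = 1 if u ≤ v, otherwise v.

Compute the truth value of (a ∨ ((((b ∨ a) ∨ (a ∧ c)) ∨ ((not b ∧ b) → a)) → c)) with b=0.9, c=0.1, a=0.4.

0.40

(b ∨ a) = max(0.9, 0.4) = 0.9
(a ∧ c) = min(0.4, 0.1) = 0.1
((b ∨ a) ∨ (a ∧ c)) = max(0.9, 0.1) = 0.9
not b: Gödel ¬ of 0.9 = 0 (operand ≠ 0)
(not b ∧ b) = min(0, 0.9) = 0
((not b ∧ b) → a): 0 ≤ 0.4, so result = 1
(((b ∨ a) ∨ (a ∧ c)) ∨ ((not b ∧ b) → a)) = max(0.9, 1) = 1
((((b ∨ a) ∨ (a ∧ c)) ∨ ((not b ∧ b) → a)) → c): 1 > 0.1, so result = 0.1
(a ∨ ((((b ∨ a) ∨ (a ∧ c)) ∨ ((not b ∧ b) → a)) → c)) = max(0.4, 0.1) = 0.4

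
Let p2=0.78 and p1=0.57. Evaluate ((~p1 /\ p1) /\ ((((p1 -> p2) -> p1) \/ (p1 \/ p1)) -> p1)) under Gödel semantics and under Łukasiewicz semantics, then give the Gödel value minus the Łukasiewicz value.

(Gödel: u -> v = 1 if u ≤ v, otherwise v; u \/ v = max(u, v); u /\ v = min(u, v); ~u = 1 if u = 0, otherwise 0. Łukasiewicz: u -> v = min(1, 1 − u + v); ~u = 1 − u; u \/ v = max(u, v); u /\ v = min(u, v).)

Gödel evaluation:
  ~p1: Gödel ¬ of 0.57 = 0 (operand ≠ 0)
  (~p1 /\ p1) = min(0, 0.57) = 0
  (p1 -> p2): 0.57 ≤ 0.78, so result = 1
  ((p1 -> p2) -> p1): 1 > 0.57, so result = 0.57
  (p1 \/ p1) = max(0.57, 0.57) = 0.57
  (((p1 -> p2) -> p1) \/ (p1 \/ p1)) = max(0.57, 0.57) = 0.57
  ((((p1 -> p2) -> p1) \/ (p1 \/ p1)) -> p1): 0.57 ≤ 0.57, so result = 1
  ((~p1 /\ p1) /\ ((((p1 -> p2) -> p1) \/ (p1 \/ p1)) -> p1)) = min(0, 1) = 0
  Gödel value = 0
Łukasiewicz evaluation:
  ~p1: Łukasiewicz ¬ gives 1 − 0.57 = 0.43
  (~p1 /\ p1) = min(0.43, 0.57) = 0.43
  (p1 -> p2): min(1, 1 − 0.57 + 0.78) = 1
  ((p1 -> p2) -> p1): min(1, 1 − 1 + 0.57) = 0.57
  (p1 \/ p1) = max(0.57, 0.57) = 0.57
  (((p1 -> p2) -> p1) \/ (p1 \/ p1)) = max(0.57, 0.57) = 0.57
  ((((p1 -> p2) -> p1) \/ (p1 \/ p1)) -> p1): min(1, 1 − 0.57 + 0.57) = 1
  ((~p1 /\ p1) /\ ((((p1 -> p2) -> p1) \/ (p1 \/ p1)) -> p1)) = min(0.43, 1) = 0.43
  Łukasiewicz value = 0.43
Difference: 0 − 0.43 = -0.43

-0.43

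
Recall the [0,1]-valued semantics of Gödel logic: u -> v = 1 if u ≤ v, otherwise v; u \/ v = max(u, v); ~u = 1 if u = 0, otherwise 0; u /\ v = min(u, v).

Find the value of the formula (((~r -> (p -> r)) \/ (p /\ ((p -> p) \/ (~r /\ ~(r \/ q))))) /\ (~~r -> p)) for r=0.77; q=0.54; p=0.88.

~r: Gödel ¬ of 0.77 = 0 (operand ≠ 0)
(p -> r): 0.88 > 0.77, so result = 0.77
(~r -> (p -> r)): 0 ≤ 0.77, so result = 1
(p -> p): 0.88 ≤ 0.88, so result = 1
~r: Gödel ¬ of 0.77 = 0 (operand ≠ 0)
(r \/ q) = max(0.77, 0.54) = 0.77
~(r \/ q): Gödel ¬ of 0.77 = 0 (operand ≠ 0)
(~r /\ ~(r \/ q)) = min(0, 0) = 0
((p -> p) \/ (~r /\ ~(r \/ q))) = max(1, 0) = 1
(p /\ ((p -> p) \/ (~r /\ ~(r \/ q)))) = min(0.88, 1) = 0.88
((~r -> (p -> r)) \/ (p /\ ((p -> p) \/ (~r /\ ~(r \/ q))))) = max(1, 0.88) = 1
~r: Gödel ¬ of 0.77 = 0 (operand ≠ 0)
~~r: Gödel ¬ of 0 = 1 (operand is 0)
(~~r -> p): 1 > 0.88, so result = 0.88
(((~r -> (p -> r)) \/ (p /\ ((p -> p) \/ (~r /\ ~(r \/ q))))) /\ (~~r -> p)) = min(1, 0.88) = 0.88

0.88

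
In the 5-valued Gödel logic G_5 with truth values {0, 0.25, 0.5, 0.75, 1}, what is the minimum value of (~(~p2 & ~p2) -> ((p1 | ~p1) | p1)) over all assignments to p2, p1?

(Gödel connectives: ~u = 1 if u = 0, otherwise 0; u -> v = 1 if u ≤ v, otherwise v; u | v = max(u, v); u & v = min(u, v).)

0.25

The minimum is attained at p2 = 0.25, p1 = 0.25:
  ~p2: Gödel ¬ of 0.25 = 0 (operand ≠ 0)
  ~p2: Gödel ¬ of 0.25 = 0 (operand ≠ 0)
  (~p2 & ~p2) = min(0, 0) = 0
  ~(~p2 & ~p2): Gödel ¬ of 0 = 1 (operand is 0)
  ~p1: Gödel ¬ of 0.25 = 0 (operand ≠ 0)
  (p1 | ~p1) = max(0.25, 0) = 0.25
  ((p1 | ~p1) | p1) = max(0.25, 0.25) = 0.25
  (~(~p2 & ~p2) -> ((p1 | ~p1) | p1)): 1 > 0.25, so result = 0.25
Checking all 25 assignments confirms none give a value below 0.25.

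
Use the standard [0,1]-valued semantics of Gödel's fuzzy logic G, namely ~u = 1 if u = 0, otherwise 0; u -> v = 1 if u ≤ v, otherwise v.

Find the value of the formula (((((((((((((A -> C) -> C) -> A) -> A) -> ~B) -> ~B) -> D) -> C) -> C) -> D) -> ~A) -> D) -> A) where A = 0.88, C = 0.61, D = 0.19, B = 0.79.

(A -> C): 0.88 > 0.61, so result = 0.61
((A -> C) -> C): 0.61 ≤ 0.61, so result = 1
(((A -> C) -> C) -> A): 1 > 0.88, so result = 0.88
((((A -> C) -> C) -> A) -> A): 0.88 ≤ 0.88, so result = 1
~B: Gödel ¬ of 0.79 = 0 (operand ≠ 0)
(((((A -> C) -> C) -> A) -> A) -> ~B): 1 > 0, so result = 0
~B: Gödel ¬ of 0.79 = 0 (operand ≠ 0)
((((((A -> C) -> C) -> A) -> A) -> ~B) -> ~B): 0 ≤ 0, so result = 1
(((((((A -> C) -> C) -> A) -> A) -> ~B) -> ~B) -> D): 1 > 0.19, so result = 0.19
((((((((A -> C) -> C) -> A) -> A) -> ~B) -> ~B) -> D) -> C): 0.19 ≤ 0.61, so result = 1
(((((((((A -> C) -> C) -> A) -> A) -> ~B) -> ~B) -> D) -> C) -> C): 1 > 0.61, so result = 0.61
((((((((((A -> C) -> C) -> A) -> A) -> ~B) -> ~B) -> D) -> C) -> C) -> D): 0.61 > 0.19, so result = 0.19
~A: Gödel ¬ of 0.88 = 0 (operand ≠ 0)
(((((((((((A -> C) -> C) -> A) -> A) -> ~B) -> ~B) -> D) -> C) -> C) -> D) -> ~A): 0.19 > 0, so result = 0
((((((((((((A -> C) -> C) -> A) -> A) -> ~B) -> ~B) -> D) -> C) -> C) -> D) -> ~A) -> D): 0 ≤ 0.19, so result = 1
(((((((((((((A -> C) -> C) -> A) -> A) -> ~B) -> ~B) -> D) -> C) -> C) -> D) -> ~A) -> D) -> A): 1 > 0.88, so result = 0.88

0.88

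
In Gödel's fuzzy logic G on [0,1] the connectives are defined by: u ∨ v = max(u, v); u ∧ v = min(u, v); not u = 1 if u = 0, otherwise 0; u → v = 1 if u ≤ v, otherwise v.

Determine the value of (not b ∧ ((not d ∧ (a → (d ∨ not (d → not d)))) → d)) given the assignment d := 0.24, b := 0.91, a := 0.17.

not b: Gödel ¬ of 0.91 = 0 (operand ≠ 0)
not d: Gödel ¬ of 0.24 = 0 (operand ≠ 0)
not d: Gödel ¬ of 0.24 = 0 (operand ≠ 0)
(d → not d): 0.24 > 0, so result = 0
not (d → not d): Gödel ¬ of 0 = 1 (operand is 0)
(d ∨ not (d → not d)) = max(0.24, 1) = 1
(a → (d ∨ not (d → not d))): 0.17 ≤ 1, so result = 1
(not d ∧ (a → (d ∨ not (d → not d)))) = min(0, 1) = 0
((not d ∧ (a → (d ∨ not (d → not d)))) → d): 0 ≤ 0.24, so result = 1
(not b ∧ ((not d ∧ (a → (d ∨ not (d → not d)))) → d)) = min(0, 1) = 0

0.00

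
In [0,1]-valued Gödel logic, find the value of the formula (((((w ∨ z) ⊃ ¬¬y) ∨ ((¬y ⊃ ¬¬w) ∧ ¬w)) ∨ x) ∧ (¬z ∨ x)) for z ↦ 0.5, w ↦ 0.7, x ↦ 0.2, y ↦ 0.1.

(w ∨ z) = max(0.7, 0.5) = 0.7
¬y: Gödel ¬ of 0.1 = 0 (operand ≠ 0)
¬¬y: Gödel ¬ of 0 = 1 (operand is 0)
((w ∨ z) ⊃ ¬¬y): 0.7 ≤ 1, so result = 1
¬y: Gödel ¬ of 0.1 = 0 (operand ≠ 0)
¬w: Gödel ¬ of 0.7 = 0 (operand ≠ 0)
¬¬w: Gödel ¬ of 0 = 1 (operand is 0)
(¬y ⊃ ¬¬w): 0 ≤ 1, so result = 1
¬w: Gödel ¬ of 0.7 = 0 (operand ≠ 0)
((¬y ⊃ ¬¬w) ∧ ¬w) = min(1, 0) = 0
(((w ∨ z) ⊃ ¬¬y) ∨ ((¬y ⊃ ¬¬w) ∧ ¬w)) = max(1, 0) = 1
((((w ∨ z) ⊃ ¬¬y) ∨ ((¬y ⊃ ¬¬w) ∧ ¬w)) ∨ x) = max(1, 0.2) = 1
¬z: Gödel ¬ of 0.5 = 0 (operand ≠ 0)
(¬z ∨ x) = max(0, 0.2) = 0.2
(((((w ∨ z) ⊃ ¬¬y) ∨ ((¬y ⊃ ¬¬w) ∧ ¬w)) ∨ x) ∧ (¬z ∨ x)) = min(1, 0.2) = 0.2

0.20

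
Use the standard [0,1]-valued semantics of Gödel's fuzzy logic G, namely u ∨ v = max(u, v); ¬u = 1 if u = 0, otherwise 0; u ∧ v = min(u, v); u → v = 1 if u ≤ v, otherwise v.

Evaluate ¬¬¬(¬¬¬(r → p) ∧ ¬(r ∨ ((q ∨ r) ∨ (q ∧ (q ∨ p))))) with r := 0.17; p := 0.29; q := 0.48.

1.00

(r → p): 0.17 ≤ 0.29, so result = 1
¬(r → p): Gödel ¬ of 1 = 0 (operand ≠ 0)
¬¬(r → p): Gödel ¬ of 0 = 1 (operand is 0)
¬¬¬(r → p): Gödel ¬ of 1 = 0 (operand ≠ 0)
(q ∨ r) = max(0.48, 0.17) = 0.48
(q ∨ p) = max(0.48, 0.29) = 0.48
(q ∧ (q ∨ p)) = min(0.48, 0.48) = 0.48
((q ∨ r) ∨ (q ∧ (q ∨ p))) = max(0.48, 0.48) = 0.48
(r ∨ ((q ∨ r) ∨ (q ∧ (q ∨ p)))) = max(0.17, 0.48) = 0.48
¬(r ∨ ((q ∨ r) ∨ (q ∧ (q ∨ p)))): Gödel ¬ of 0.48 = 0 (operand ≠ 0)
(¬¬¬(r → p) ∧ ¬(r ∨ ((q ∨ r) ∨ (q ∧ (q ∨ p))))) = min(0, 0) = 0
¬(¬¬¬(r → p) ∧ ¬(r ∨ ((q ∨ r) ∨ (q ∧ (q ∨ p))))): Gödel ¬ of 0 = 1 (operand is 0)
¬¬(¬¬¬(r → p) ∧ ¬(r ∨ ((q ∨ r) ∨ (q ∧ (q ∨ p))))): Gödel ¬ of 1 = 0 (operand ≠ 0)
¬¬¬(¬¬¬(r → p) ∧ ¬(r ∨ ((q ∨ r) ∨ (q ∧ (q ∨ p))))): Gödel ¬ of 0 = 1 (operand is 0)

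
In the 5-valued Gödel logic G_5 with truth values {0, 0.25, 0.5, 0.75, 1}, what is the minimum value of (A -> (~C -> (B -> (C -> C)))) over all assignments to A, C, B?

1.00

Every assignment gives 1. For instance at A = 0, C = 0, B = 0:
  ~C: Gödel ¬ of 0 = 1 (operand is 0)
  (C -> C): 0 ≤ 0, so result = 1
  (B -> (C -> C)): 0 ≤ 1, so result = 1
  (~C -> (B -> (C -> C))): 1 ≤ 1, so result = 1
  (A -> (~C -> (B -> (C -> C)))): 0 ≤ 1, so result = 1
All 125 assignments give value 1 — the formula is a G_5-tautology.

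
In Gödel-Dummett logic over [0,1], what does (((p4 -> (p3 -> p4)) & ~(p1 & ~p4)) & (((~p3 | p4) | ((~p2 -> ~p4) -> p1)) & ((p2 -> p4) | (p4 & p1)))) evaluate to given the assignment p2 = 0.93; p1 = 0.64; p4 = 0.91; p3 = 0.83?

0.91

(p3 -> p4): 0.83 ≤ 0.91, so result = 1
(p4 -> (p3 -> p4)): 0.91 ≤ 1, so result = 1
~p4: Gödel ¬ of 0.91 = 0 (operand ≠ 0)
(p1 & ~p4) = min(0.64, 0) = 0
~(p1 & ~p4): Gödel ¬ of 0 = 1 (operand is 0)
((p4 -> (p3 -> p4)) & ~(p1 & ~p4)) = min(1, 1) = 1
~p3: Gödel ¬ of 0.83 = 0 (operand ≠ 0)
(~p3 | p4) = max(0, 0.91) = 0.91
~p2: Gödel ¬ of 0.93 = 0 (operand ≠ 0)
~p4: Gödel ¬ of 0.91 = 0 (operand ≠ 0)
(~p2 -> ~p4): 0 ≤ 0, so result = 1
((~p2 -> ~p4) -> p1): 1 > 0.64, so result = 0.64
((~p3 | p4) | ((~p2 -> ~p4) -> p1)) = max(0.91, 0.64) = 0.91
(p2 -> p4): 0.93 > 0.91, so result = 0.91
(p4 & p1) = min(0.91, 0.64) = 0.64
((p2 -> p4) | (p4 & p1)) = max(0.91, 0.64) = 0.91
(((~p3 | p4) | ((~p2 -> ~p4) -> p1)) & ((p2 -> p4) | (p4 & p1))) = min(0.91, 0.91) = 0.91
(((p4 -> (p3 -> p4)) & ~(p1 & ~p4)) & (((~p3 | p4) | ((~p2 -> ~p4) -> p1)) & ((p2 -> p4) | (p4 & p1)))) = min(1, 0.91) = 0.91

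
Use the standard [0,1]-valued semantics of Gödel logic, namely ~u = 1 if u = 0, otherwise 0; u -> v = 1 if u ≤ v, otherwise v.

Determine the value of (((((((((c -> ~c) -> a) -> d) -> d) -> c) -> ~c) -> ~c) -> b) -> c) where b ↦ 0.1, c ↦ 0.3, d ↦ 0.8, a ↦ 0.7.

~c: Gödel ¬ of 0.3 = 0 (operand ≠ 0)
(c -> ~c): 0.3 > 0, so result = 0
((c -> ~c) -> a): 0 ≤ 0.7, so result = 1
(((c -> ~c) -> a) -> d): 1 > 0.8, so result = 0.8
((((c -> ~c) -> a) -> d) -> d): 0.8 ≤ 0.8, so result = 1
(((((c -> ~c) -> a) -> d) -> d) -> c): 1 > 0.3, so result = 0.3
~c: Gödel ¬ of 0.3 = 0 (operand ≠ 0)
((((((c -> ~c) -> a) -> d) -> d) -> c) -> ~c): 0.3 > 0, so result = 0
~c: Gödel ¬ of 0.3 = 0 (operand ≠ 0)
(((((((c -> ~c) -> a) -> d) -> d) -> c) -> ~c) -> ~c): 0 ≤ 0, so result = 1
((((((((c -> ~c) -> a) -> d) -> d) -> c) -> ~c) -> ~c) -> b): 1 > 0.1, so result = 0.1
(((((((((c -> ~c) -> a) -> d) -> d) -> c) -> ~c) -> ~c) -> b) -> c): 0.1 ≤ 0.3, so result = 1

1.00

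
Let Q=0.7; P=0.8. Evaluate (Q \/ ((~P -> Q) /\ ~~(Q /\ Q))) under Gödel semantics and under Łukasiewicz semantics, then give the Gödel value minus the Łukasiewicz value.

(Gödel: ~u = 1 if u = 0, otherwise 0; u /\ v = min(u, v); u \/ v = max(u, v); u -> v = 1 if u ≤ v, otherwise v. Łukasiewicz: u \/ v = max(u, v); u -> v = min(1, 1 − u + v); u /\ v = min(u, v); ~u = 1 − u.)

0.30

Gödel evaluation:
  ~P: Gödel ¬ of 0.8 = 0 (operand ≠ 0)
  (~P -> Q): 0 ≤ 0.7, so result = 1
  (Q /\ Q) = min(0.7, 0.7) = 0.7
  ~(Q /\ Q): Gödel ¬ of 0.7 = 0 (operand ≠ 0)
  ~~(Q /\ Q): Gödel ¬ of 0 = 1 (operand is 0)
  ((~P -> Q) /\ ~~(Q /\ Q)) = min(1, 1) = 1
  (Q \/ ((~P -> Q) /\ ~~(Q /\ Q))) = max(0.7, 1) = 1
  Gödel value = 1
Łukasiewicz evaluation:
  ~P: Łukasiewicz ¬ gives 1 − 0.8 = 0.2
  (~P -> Q): min(1, 1 − 0.2 + 0.7) = 1
  (Q /\ Q) = min(0.7, 0.7) = 0.7
  ~(Q /\ Q): Łukasiewicz ¬ gives 1 − 0.7 = 0.3
  ~~(Q /\ Q): Łukasiewicz ¬ gives 1 − 0.3 = 0.7
  ((~P -> Q) /\ ~~(Q /\ Q)) = min(1, 0.7) = 0.7
  (Q \/ ((~P -> Q) /\ ~~(Q /\ Q))) = max(0.7, 0.7) = 0.7
  Łukasiewicz value = 0.7
Difference: 1 − 0.7 = 0.30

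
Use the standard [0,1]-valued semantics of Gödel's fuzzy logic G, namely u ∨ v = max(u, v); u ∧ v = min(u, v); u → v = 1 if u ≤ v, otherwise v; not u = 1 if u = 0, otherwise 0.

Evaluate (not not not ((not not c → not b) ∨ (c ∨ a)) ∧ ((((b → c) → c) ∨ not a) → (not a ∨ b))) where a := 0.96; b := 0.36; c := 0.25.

0.00

not c: Gödel ¬ of 0.25 = 0 (operand ≠ 0)
not not c: Gödel ¬ of 0 = 1 (operand is 0)
not b: Gödel ¬ of 0.36 = 0 (operand ≠ 0)
(not not c → not b): 1 > 0, so result = 0
(c ∨ a) = max(0.25, 0.96) = 0.96
((not not c → not b) ∨ (c ∨ a)) = max(0, 0.96) = 0.96
not ((not not c → not b) ∨ (c ∨ a)): Gödel ¬ of 0.96 = 0 (operand ≠ 0)
not not ((not not c → not b) ∨ (c ∨ a)): Gödel ¬ of 0 = 1 (operand is 0)
not not not ((not not c → not b) ∨ (c ∨ a)): Gödel ¬ of 1 = 0 (operand ≠ 0)
(b → c): 0.36 > 0.25, so result = 0.25
((b → c) → c): 0.25 ≤ 0.25, so result = 1
not a: Gödel ¬ of 0.96 = 0 (operand ≠ 0)
(((b → c) → c) ∨ not a) = max(1, 0) = 1
not a: Gödel ¬ of 0.96 = 0 (operand ≠ 0)
(not a ∨ b) = max(0, 0.36) = 0.36
((((b → c) → c) ∨ not a) → (not a ∨ b)): 1 > 0.36, so result = 0.36
(not not not ((not not c → not b) ∨ (c ∨ a)) ∧ ((((b → c) → c) ∨ not a) → (not a ∨ b))) = min(0, 0.36) = 0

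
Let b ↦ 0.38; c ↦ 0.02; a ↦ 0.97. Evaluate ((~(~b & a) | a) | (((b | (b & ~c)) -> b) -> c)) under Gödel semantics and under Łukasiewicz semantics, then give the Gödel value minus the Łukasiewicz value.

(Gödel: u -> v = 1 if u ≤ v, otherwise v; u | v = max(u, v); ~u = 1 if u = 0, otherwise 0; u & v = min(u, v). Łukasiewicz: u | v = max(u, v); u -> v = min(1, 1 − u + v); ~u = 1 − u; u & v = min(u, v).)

Gödel evaluation:
  ~b: Gödel ¬ of 0.38 = 0 (operand ≠ 0)
  (~b & a) = min(0, 0.97) = 0
  ~(~b & a): Gödel ¬ of 0 = 1 (operand is 0)
  (~(~b & a) | a) = max(1, 0.97) = 1
  ~c: Gödel ¬ of 0.02 = 0 (operand ≠ 0)
  (b & ~c) = min(0.38, 0) = 0
  (b | (b & ~c)) = max(0.38, 0) = 0.38
  ((b | (b & ~c)) -> b): 0.38 ≤ 0.38, so result = 1
  (((b | (b & ~c)) -> b) -> c): 1 > 0.02, so result = 0.02
  ((~(~b & a) | a) | (((b | (b & ~c)) -> b) -> c)) = max(1, 0.02) = 1
  Gödel value = 1
Łukasiewicz evaluation:
  ~b: Łukasiewicz ¬ gives 1 − 0.38 = 0.62
  (~b & a) = min(0.62, 0.97) = 0.62
  ~(~b & a): Łukasiewicz ¬ gives 1 − 0.62 = 0.38
  (~(~b & a) | a) = max(0.38, 0.97) = 0.97
  ~c: Łukasiewicz ¬ gives 1 − 0.02 = 0.98
  (b & ~c) = min(0.38, 0.98) = 0.38
  (b | (b & ~c)) = max(0.38, 0.38) = 0.38
  ((b | (b & ~c)) -> b): min(1, 1 − 0.38 + 0.38) = 1
  (((b | (b & ~c)) -> b) -> c): min(1, 1 − 1 + 0.02) = 0.02
  ((~(~b & a) | a) | (((b | (b & ~c)) -> b) -> c)) = max(0.97, 0.02) = 0.97
  Łukasiewicz value = 0.97
Difference: 1 − 0.97 = 0.03

0.03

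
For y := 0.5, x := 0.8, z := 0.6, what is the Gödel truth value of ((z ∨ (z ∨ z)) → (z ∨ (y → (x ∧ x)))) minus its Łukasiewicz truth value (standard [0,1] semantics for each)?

0.00

Gödel evaluation:
  (z ∨ z) = max(0.6, 0.6) = 0.6
  (z ∨ (z ∨ z)) = max(0.6, 0.6) = 0.6
  (x ∧ x) = min(0.8, 0.8) = 0.8
  (y → (x ∧ x)): 0.5 ≤ 0.8, so result = 1
  (z ∨ (y → (x ∧ x))) = max(0.6, 1) = 1
  ((z ∨ (z ∨ z)) → (z ∨ (y → (x ∧ x)))): 0.6 ≤ 1, so result = 1
  Gödel value = 1
Łukasiewicz evaluation:
  (z ∨ z) = max(0.6, 0.6) = 0.6
  (z ∨ (z ∨ z)) = max(0.6, 0.6) = 0.6
  (x ∧ x) = min(0.8, 0.8) = 0.8
  (y → (x ∧ x)): min(1, 1 − 0.5 + 0.8) = 1
  (z ∨ (y → (x ∧ x))) = max(0.6, 1) = 1
  ((z ∨ (z ∨ z)) → (z ∨ (y → (x ∧ x)))): min(1, 1 − 0.6 + 1) = 1
  Łukasiewicz value = 1
Difference: 1 − 1 = 0.00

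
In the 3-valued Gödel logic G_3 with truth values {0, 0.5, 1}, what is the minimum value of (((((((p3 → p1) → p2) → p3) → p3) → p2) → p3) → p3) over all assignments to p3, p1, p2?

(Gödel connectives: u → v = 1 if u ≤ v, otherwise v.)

The minimum is attained at p3 = 0.5, p1 = 0, p2 = 0:
  (p3 → p1): 0.5 > 0, so result = 0
  ((p3 → p1) → p2): 0 ≤ 0, so result = 1
  (((p3 → p1) → p2) → p3): 1 > 0.5, so result = 0.5
  ((((p3 → p1) → p2) → p3) → p3): 0.5 ≤ 0.5, so result = 1
  (((((p3 → p1) → p2) → p3) → p3) → p2): 1 > 0, so result = 0
  ((((((p3 → p1) → p2) → p3) → p3) → p2) → p3): 0 ≤ 0.5, so result = 1
  (((((((p3 → p1) → p2) → p3) → p3) → p2) → p3) → p3): 1 > 0.5, so result = 0.5
Checking all 27 assignments confirms none give a value below 0.50.

0.50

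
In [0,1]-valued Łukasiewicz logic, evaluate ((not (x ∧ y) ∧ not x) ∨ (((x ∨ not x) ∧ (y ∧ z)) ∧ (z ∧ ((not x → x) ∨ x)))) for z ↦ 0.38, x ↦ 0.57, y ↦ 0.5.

0.43

(x ∧ y) = min(0.57, 0.5) = 0.5
not (x ∧ y): Łukasiewicz ¬ gives 1 − 0.5 = 0.5
not x: Łukasiewicz ¬ gives 1 − 0.57 = 0.43
(not (x ∧ y) ∧ not x) = min(0.5, 0.43) = 0.43
not x: Łukasiewicz ¬ gives 1 − 0.57 = 0.43
(x ∨ not x) = max(0.57, 0.43) = 0.57
(y ∧ z) = min(0.5, 0.38) = 0.38
((x ∨ not x) ∧ (y ∧ z)) = min(0.57, 0.38) = 0.38
not x: Łukasiewicz ¬ gives 1 − 0.57 = 0.43
(not x → x): min(1, 1 − 0.43 + 0.57) = 1
((not x → x) ∨ x) = max(1, 0.57) = 1
(z ∧ ((not x → x) ∨ x)) = min(0.38, 1) = 0.38
(((x ∨ not x) ∧ (y ∧ z)) ∧ (z ∧ ((not x → x) ∨ x))) = min(0.38, 0.38) = 0.38
((not (x ∧ y) ∧ not x) ∨ (((x ∨ not x) ∧ (y ∧ z)) ∧ (z ∧ ((not x → x) ∨ x)))) = max(0.43, 0.38) = 0.43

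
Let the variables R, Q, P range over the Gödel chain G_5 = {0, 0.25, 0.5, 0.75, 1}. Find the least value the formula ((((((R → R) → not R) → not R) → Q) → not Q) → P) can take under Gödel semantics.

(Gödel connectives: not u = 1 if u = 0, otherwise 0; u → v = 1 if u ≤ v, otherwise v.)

The minimum is attained at R = 0, Q = 0, P = 0:
  (R → R): 0 ≤ 0, so result = 1
  not R: Gödel ¬ of 0 = 1 (operand is 0)
  ((R → R) → not R): 1 ≤ 1, so result = 1
  not R: Gödel ¬ of 0 = 1 (operand is 0)
  (((R → R) → not R) → not R): 1 ≤ 1, so result = 1
  ((((R → R) → not R) → not R) → Q): 1 > 0, so result = 0
  not Q: Gödel ¬ of 0 = 1 (operand is 0)
  (((((R → R) → not R) → not R) → Q) → not Q): 0 ≤ 1, so result = 1
  ((((((R → R) → not R) → not R) → Q) → not Q) → P): 1 > 0, so result = 0
Checking all 125 assignments confirms none give a value below 0.00.

0.00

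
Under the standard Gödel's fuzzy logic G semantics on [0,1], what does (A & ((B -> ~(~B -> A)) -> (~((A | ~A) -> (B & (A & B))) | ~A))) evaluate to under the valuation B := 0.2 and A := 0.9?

0.90

~B: Gödel ¬ of 0.2 = 0 (operand ≠ 0)
(~B -> A): 0 ≤ 0.9, so result = 1
~(~B -> A): Gödel ¬ of 1 = 0 (operand ≠ 0)
(B -> ~(~B -> A)): 0.2 > 0, so result = 0
~A: Gödel ¬ of 0.9 = 0 (operand ≠ 0)
(A | ~A) = max(0.9, 0) = 0.9
(A & B) = min(0.9, 0.2) = 0.2
(B & (A & B)) = min(0.2, 0.2) = 0.2
((A | ~A) -> (B & (A & B))): 0.9 > 0.2, so result = 0.2
~((A | ~A) -> (B & (A & B))): Gödel ¬ of 0.2 = 0 (operand ≠ 0)
~A: Gödel ¬ of 0.9 = 0 (operand ≠ 0)
(~((A | ~A) -> (B & (A & B))) | ~A) = max(0, 0) = 0
((B -> ~(~B -> A)) -> (~((A | ~A) -> (B & (A & B))) | ~A)): 0 ≤ 0, so result = 1
(A & ((B -> ~(~B -> A)) -> (~((A | ~A) -> (B & (A & B))) | ~A))) = min(0.9, 1) = 0.9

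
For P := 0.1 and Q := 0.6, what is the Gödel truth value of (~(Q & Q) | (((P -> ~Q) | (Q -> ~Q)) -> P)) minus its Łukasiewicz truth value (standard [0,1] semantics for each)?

0.60

Gödel evaluation:
  (Q & Q) = min(0.6, 0.6) = 0.6
  ~(Q & Q): Gödel ¬ of 0.6 = 0 (operand ≠ 0)
  ~Q: Gödel ¬ of 0.6 = 0 (operand ≠ 0)
  (P -> ~Q): 0.1 > 0, so result = 0
  ~Q: Gödel ¬ of 0.6 = 0 (operand ≠ 0)
  (Q -> ~Q): 0.6 > 0, so result = 0
  ((P -> ~Q) | (Q -> ~Q)) = max(0, 0) = 0
  (((P -> ~Q) | (Q -> ~Q)) -> P): 0 ≤ 0.1, so result = 1
  (~(Q & Q) | (((P -> ~Q) | (Q -> ~Q)) -> P)) = max(0, 1) = 1
  Gödel value = 1
Łukasiewicz evaluation:
  (Q & Q) = min(0.6, 0.6) = 0.6
  ~(Q & Q): Łukasiewicz ¬ gives 1 − 0.6 = 0.4
  ~Q: Łukasiewicz ¬ gives 1 − 0.6 = 0.4
  (P -> ~Q): min(1, 1 − 0.1 + 0.4) = 1
  ~Q: Łukasiewicz ¬ gives 1 − 0.6 = 0.4
  (Q -> ~Q): min(1, 1 − 0.6 + 0.4) = 0.8
  ((P -> ~Q) | (Q -> ~Q)) = max(1, 0.8) = 1
  (((P -> ~Q) | (Q -> ~Q)) -> P): min(1, 1 − 1 + 0.1) = 0.1
  (~(Q & Q) | (((P -> ~Q) | (Q -> ~Q)) -> P)) = max(0.4, 0.1) = 0.4
  Łukasiewicz value = 0.4
Difference: 1 − 0.4 = 0.60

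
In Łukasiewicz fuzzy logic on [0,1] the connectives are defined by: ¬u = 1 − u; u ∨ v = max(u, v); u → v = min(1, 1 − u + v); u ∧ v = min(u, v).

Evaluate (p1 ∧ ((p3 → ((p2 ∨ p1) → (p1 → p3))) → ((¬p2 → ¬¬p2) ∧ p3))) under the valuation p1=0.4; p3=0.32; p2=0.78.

(p2 ∨ p1) = max(0.78, 0.4) = 0.78
(p1 → p3): min(1, 1 − 0.4 + 0.32) = 0.92
((p2 ∨ p1) → (p1 → p3)): min(1, 1 − 0.78 + 0.92) = 1
(p3 → ((p2 ∨ p1) → (p1 → p3))): min(1, 1 − 0.32 + 1) = 1
¬p2: Łukasiewicz ¬ gives 1 − 0.78 = 0.22
¬p2: Łukasiewicz ¬ gives 1 − 0.78 = 0.22
¬¬p2: Łukasiewicz ¬ gives 1 − 0.22 = 0.78
(¬p2 → ¬¬p2): min(1, 1 − 0.22 + 0.78) = 1
((¬p2 → ¬¬p2) ∧ p3) = min(1, 0.32) = 0.32
((p3 → ((p2 ∨ p1) → (p1 → p3))) → ((¬p2 → ¬¬p2) ∧ p3)): min(1, 1 − 1 + 0.32) = 0.32
(p1 ∧ ((p3 → ((p2 ∨ p1) → (p1 → p3))) → ((¬p2 → ¬¬p2) ∧ p3))) = min(0.4, 0.32) = 0.32

0.32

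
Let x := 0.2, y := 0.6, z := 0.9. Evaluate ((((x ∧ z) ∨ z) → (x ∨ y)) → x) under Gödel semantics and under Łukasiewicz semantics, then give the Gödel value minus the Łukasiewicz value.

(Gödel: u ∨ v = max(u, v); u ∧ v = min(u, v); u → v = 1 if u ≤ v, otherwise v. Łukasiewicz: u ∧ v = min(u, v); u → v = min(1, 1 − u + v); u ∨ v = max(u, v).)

-0.30

Gödel evaluation:
  (x ∧ z) = min(0.2, 0.9) = 0.2
  ((x ∧ z) ∨ z) = max(0.2, 0.9) = 0.9
  (x ∨ y) = max(0.2, 0.6) = 0.6
  (((x ∧ z) ∨ z) → (x ∨ y)): 0.9 > 0.6, so result = 0.6
  ((((x ∧ z) ∨ z) → (x ∨ y)) → x): 0.6 > 0.2, so result = 0.2
  Gödel value = 0.2
Łukasiewicz evaluation:
  (x ∧ z) = min(0.2, 0.9) = 0.2
  ((x ∧ z) ∨ z) = max(0.2, 0.9) = 0.9
  (x ∨ y) = max(0.2, 0.6) = 0.6
  (((x ∧ z) ∨ z) → (x ∨ y)): min(1, 1 − 0.9 + 0.6) = 0.7
  ((((x ∧ z) ∨ z) → (x ∨ y)) → x): min(1, 1 − 0.7 + 0.2) = 0.5
  Łukasiewicz value = 0.5
Difference: 0.2 − 0.5 = -0.30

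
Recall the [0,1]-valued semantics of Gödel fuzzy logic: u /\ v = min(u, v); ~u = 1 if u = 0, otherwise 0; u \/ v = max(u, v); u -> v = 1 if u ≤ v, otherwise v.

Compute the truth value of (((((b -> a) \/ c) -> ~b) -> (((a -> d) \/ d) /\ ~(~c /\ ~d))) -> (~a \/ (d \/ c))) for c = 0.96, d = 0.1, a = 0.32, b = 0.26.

0.96

(b -> a): 0.26 ≤ 0.32, so result = 1
((b -> a) \/ c) = max(1, 0.96) = 1
~b: Gödel ¬ of 0.26 = 0 (operand ≠ 0)
(((b -> a) \/ c) -> ~b): 1 > 0, so result = 0
(a -> d): 0.32 > 0.1, so result = 0.1
((a -> d) \/ d) = max(0.1, 0.1) = 0.1
~c: Gödel ¬ of 0.96 = 0 (operand ≠ 0)
~d: Gödel ¬ of 0.1 = 0 (operand ≠ 0)
(~c /\ ~d) = min(0, 0) = 0
~(~c /\ ~d): Gödel ¬ of 0 = 1 (operand is 0)
(((a -> d) \/ d) /\ ~(~c /\ ~d)) = min(0.1, 1) = 0.1
((((b -> a) \/ c) -> ~b) -> (((a -> d) \/ d) /\ ~(~c /\ ~d))): 0 ≤ 0.1, so result = 1
~a: Gödel ¬ of 0.32 = 0 (operand ≠ 0)
(d \/ c) = max(0.1, 0.96) = 0.96
(~a \/ (d \/ c)) = max(0, 0.96) = 0.96
(((((b -> a) \/ c) -> ~b) -> (((a -> d) \/ d) /\ ~(~c /\ ~d))) -> (~a \/ (d \/ c))): 1 > 0.96, so result = 0.96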